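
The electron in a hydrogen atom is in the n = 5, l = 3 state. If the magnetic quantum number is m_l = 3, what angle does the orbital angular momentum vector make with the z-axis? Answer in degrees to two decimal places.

|L| = √(l(l+1)) ℏ = 2√3 ℏ.
L_z = m_l ℏ = 3ℏ.
cos θ = L_z/|L| = 3/√12, so θ ≈ 30.00°.

θ ≈ 30.00°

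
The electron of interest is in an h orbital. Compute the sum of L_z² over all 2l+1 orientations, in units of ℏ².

Σ(L_z)² = 110 ℏ²

An h state has l = 5.
m_l runs from −5 to 5, i.e. {-5, -4, -3, -2, -1, 0, 1, 2, 3, 4, 5}.
Σ m_l² = 2·(1 + 4 + 9 + 16 + 25) = 110.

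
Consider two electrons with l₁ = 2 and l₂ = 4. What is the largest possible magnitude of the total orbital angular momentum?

|L_tot|_max = √42 ℏ ≈ 6.481ℏ

The total orbital quantum number L ranges from |l₁ − l₂| to l₁ + l₂ in integer steps.
Allowed values: L = 2, 3, 4, 5, 6.
The largest magnitude corresponds to L = 6: |L_tot| = ℏ√(6·7) = √42 ℏ.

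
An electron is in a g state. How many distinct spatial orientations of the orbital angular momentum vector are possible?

A g state has l = 4.
The number of m_l values is 2l + 1 = 2·4 + 1 = 9.

9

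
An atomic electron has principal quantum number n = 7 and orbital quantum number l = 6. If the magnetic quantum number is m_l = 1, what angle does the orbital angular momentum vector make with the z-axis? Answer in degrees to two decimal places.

|L| = ℏ√(l(l+1)) = √42 ℏ.
L_z = m_l ℏ = 1ℏ.
cos θ = L_z/|L| = 1/√42, so θ ≈ 81.12°.

θ ≈ 81.12°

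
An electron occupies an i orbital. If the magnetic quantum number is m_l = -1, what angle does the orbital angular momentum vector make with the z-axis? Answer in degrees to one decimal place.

θ ≈ 98.9°

The letter i corresponds to l = 6.
|L|² = l(l+1)ℏ² = 42ℏ², so |L| = √42 ℏ.
L_z = m_l ℏ = −1ℏ.
cos θ = L_z/|L| = -1/√42, so θ ≈ 98.9°.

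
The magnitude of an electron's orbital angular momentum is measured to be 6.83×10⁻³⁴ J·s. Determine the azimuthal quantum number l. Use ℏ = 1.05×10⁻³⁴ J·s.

Dividing by ℏ: |L|/ℏ ≈ 6.505.
(|L|/ℏ)² = l(l+1) ≈ 42.31 ⇒ l = 6.

l = 6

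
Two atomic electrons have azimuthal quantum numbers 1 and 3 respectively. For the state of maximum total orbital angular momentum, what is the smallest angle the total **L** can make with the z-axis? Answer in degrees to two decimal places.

L runs from |1 − 3| = 2 to 1 + 3 = 4.
So L can be 2, 3, 4.
The maximum is L = 4, with |L_tot| = ℏ√(4·5) = 2√5 ℏ.
The minimum angle with z is arccos(4/√20) ≈ 26.57°.

θ_min ≈ 26.57°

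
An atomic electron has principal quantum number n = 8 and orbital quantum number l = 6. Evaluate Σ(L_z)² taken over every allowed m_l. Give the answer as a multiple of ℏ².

m_l runs from −6 to 6, i.e. {-6, -5, -4, -3, -2, -1, 0, 1, 2, 3, 4, 5, 6}.
Σ m_l² = 2·(1 + 4 + 9 + 16 + 25 + 36) = 182.

Σ(L_z)² = 182 ℏ²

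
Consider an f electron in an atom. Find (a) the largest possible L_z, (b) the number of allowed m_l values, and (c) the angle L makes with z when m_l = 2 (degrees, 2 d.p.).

L_z,max = 3ℏ; 7 values; θ(m_l=2) ≈ 54.74°

For an f orbital, l = 3.
L_z,max = lℏ = 3ℏ.
There are 2l+1 = 7 values of m_l.
For m_l = 2: cos θ = 2/√12, θ ≈ 54.74°.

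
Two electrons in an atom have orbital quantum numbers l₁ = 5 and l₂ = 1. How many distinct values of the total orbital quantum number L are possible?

Angular momentum addition gives L = |l₁ − l₂|, …, l₁ + l₂.
Allowed values: L = 4, 5, 6.
That is 3 values.

3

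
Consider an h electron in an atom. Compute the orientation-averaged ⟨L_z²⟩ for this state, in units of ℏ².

The letter h corresponds to l = 5.
The allowed m_l values are -5, -4, -3, -2, -1, 0, 1, 2, 3, 4, 5.
⟨L_z²⟩ = ℏ²·(Σ m_l²)/(2l+1) = ℏ²·110/11 = 10ℏ².

⟨L_z²⟩ = 10 ℏ²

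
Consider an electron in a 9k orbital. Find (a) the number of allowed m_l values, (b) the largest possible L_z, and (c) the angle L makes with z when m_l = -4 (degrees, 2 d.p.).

15 values; L_z,max = 7ℏ; θ(m_l=-4) ≈ 122.31°

The 9k subshell has l = 7.
There are 2l+1 = 15 values of m_l.
L_z,max = lℏ = 7ℏ.
For m_l = -4: cos θ = -4/√56, θ ≈ 122.31°.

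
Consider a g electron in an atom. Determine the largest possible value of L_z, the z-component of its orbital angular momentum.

L_z,max = 4ℏ

The letter g corresponds to l = 4.
L_z = m_l ℏ with m_l ∈ {−4, …, 4}; the maximum is m_l = 4.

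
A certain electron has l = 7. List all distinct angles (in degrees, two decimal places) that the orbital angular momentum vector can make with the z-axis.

θ ∈ {20.70°, 36.70°, 48.08°, 57.69°, 66.37°, 74.50°, 82.32°, 90.00°, 97.68°, 105.50°, 113.63°, 122.31°, 131.92°, 143.30°, 159.30°}

|L|² = l(l+1)ℏ² = 56ℏ², so |L| = 2√14 ℏ.
cos θ = m_l/√56 for each m_l ∈ {-7, -6, -5, -4, -3, -2, -1, 0, 1, 2, 3, 4, 5, 6, 7}.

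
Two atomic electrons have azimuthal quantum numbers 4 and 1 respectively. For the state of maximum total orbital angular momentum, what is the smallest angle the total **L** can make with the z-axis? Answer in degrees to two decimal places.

The total orbital quantum number L ranges from |l₁ − l₂| to l₁ + l₂ in integer steps.
L ∈ {3, 4, 5}.
The maximum is L = 5, with |L_tot| = ℏ√(5·6) = √30 ℏ.
The minimum angle with z is arccos(5/√30) ≈ 24.09°.

θ_min ≈ 24.09°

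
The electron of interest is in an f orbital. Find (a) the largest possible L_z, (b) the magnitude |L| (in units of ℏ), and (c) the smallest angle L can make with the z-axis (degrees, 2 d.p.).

L_z,max = 3ℏ; |L| = 2√3 ℏ ≈ 3.464ℏ; θ_min ≈ 30.00°

The letter f corresponds to l = 3.
L_z,max = lℏ = 3ℏ.
|L| = ℏ√(3·4) = 2√3 ℏ ≈ 3.464ℏ.
cos θ_min = 3/√12, so θ_min ≈ 30.00°.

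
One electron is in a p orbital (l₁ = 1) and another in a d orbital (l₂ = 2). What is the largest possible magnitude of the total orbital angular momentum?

|L_tot|_max = 2√3 ℏ ≈ 3.464ℏ

By the triangle rule, |l₁ − l₂| ≤ L ≤ l₁ + l₂.
So L can be 1, 2, 3.
The largest magnitude corresponds to L = 3: |L_tot| = ℏ√(3·4) = 2√3 ℏ.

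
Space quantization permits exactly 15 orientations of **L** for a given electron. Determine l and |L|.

15 = 2l + 1, so l = (15−1)/2 = 7.
|L| = ℏ√(l(l+1)) = ℏ√(7·8) = 2√14 ℏ.

l = 7, |L| = 2√14 ℏ ≈ 7.483ℏ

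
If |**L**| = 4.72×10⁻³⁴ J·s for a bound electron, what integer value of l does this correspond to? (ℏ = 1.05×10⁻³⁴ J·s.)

Dividing by ℏ: |L|/ℏ ≈ 4.495.
(|L|/ℏ)² = l(l+1) ≈ 20.21 ⇒ l = 4.

l = 4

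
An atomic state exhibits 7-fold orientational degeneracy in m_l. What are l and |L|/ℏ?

l = 3, |L| = 2√3 ℏ ≈ 3.464ℏ

7 = 2l + 1, so l = (7−1)/2 = 3.
|L| = ℏ√(l(l+1)) = ℏ√(3·4) = 2√3 ℏ.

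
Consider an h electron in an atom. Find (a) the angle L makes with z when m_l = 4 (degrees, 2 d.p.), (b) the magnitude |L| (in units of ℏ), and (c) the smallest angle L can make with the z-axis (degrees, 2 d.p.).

For an h orbital, l = 5.
For m_l = 4: cos θ = 4/√30, θ ≈ 43.09°.
|L| = ℏ√(5·6) = √30 ℏ ≈ 5.477ℏ.
cos θ_min = 5/√30, so θ_min ≈ 24.09°.

θ(m_l=4) ≈ 43.09°; |L| = √30 ℏ ≈ 5.477ℏ; θ_min ≈ 24.09°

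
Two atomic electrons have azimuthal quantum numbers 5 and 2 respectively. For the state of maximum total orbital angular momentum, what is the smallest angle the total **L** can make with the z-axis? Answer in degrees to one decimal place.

L runs from |5 − 2| = 3 to 5 + 2 = 7.
Allowed values: L = 3, 4, 5, 6, 7.
The maximum is L = 7, with |L_tot| = ℏ√(7·8) = 2√14 ℏ.
The minimum angle with z is arccos(7/√56) ≈ 20.7°.

θ_min ≈ 20.7°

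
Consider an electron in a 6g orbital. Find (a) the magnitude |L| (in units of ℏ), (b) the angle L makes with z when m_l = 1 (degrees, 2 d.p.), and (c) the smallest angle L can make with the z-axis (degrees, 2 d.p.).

|L| = 2√5 ℏ ≈ 4.472ℏ; θ(m_l=1) ≈ 77.08°; θ_min ≈ 26.57°

For 6g, l = 4.
|L| = ℏ√(4·5) = 2√5 ℏ ≈ 4.472ℏ.
For m_l = 1: cos θ = 1/√20, θ ≈ 77.08°.
cos θ_min = 4/√20, so θ_min ≈ 26.57°.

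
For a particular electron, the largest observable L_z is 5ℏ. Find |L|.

|L| = √30 ℏ ≈ 5.477ℏ

Since max m_l = l, l = 5.
Then |L| = ℏ√(5·6) = √30 ℏ.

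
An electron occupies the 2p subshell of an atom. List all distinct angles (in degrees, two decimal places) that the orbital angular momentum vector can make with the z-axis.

θ ∈ {45.00°, 90.00°, 135.00°}

2p means n = 2, l = 1.
|L| = √(l(l+1)) ℏ = √2 ℏ.
cos θ = m_l/√2 for each m_l ∈ {-1, 0, 1}.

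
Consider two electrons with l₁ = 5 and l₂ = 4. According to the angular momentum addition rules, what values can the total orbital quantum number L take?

L = 1, 2, 3, 4, 5, 6, 7, 8, 9

By the triangle rule, |l₁ − l₂| ≤ L ≤ l₁ + l₂.
Allowed values: L = 1, 2, 3, 4, 5, 6, 7, 8, 9.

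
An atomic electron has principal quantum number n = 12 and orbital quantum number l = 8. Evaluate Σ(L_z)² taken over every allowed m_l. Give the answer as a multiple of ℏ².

Σ(L_z)² = 408 ℏ²

m_l runs from −8 to 8, i.e. {-8, -7, -6, -5, -4, -3, -2, -1, 0, 1, 2, 3, 4, 5, 6, 7, 8}.
Summing m² from −8 to 8: Σ m_l² = 408.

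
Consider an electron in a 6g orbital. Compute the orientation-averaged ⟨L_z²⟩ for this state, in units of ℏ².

⟨L_z²⟩ = 6.667 ℏ²

For 6g, l = 4.
m_l runs from −4 to 4, i.e. {-4, -3, -2, -1, 0, 1, 2, 3, 4}.
⟨L_z²⟩ = ℏ²·(Σ m_l²)/(2l+1) = ℏ²·60/9 = 6.667ℏ².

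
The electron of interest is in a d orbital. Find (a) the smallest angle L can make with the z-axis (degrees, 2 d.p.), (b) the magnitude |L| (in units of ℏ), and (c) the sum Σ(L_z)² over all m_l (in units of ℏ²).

θ_min ≈ 35.26°; |L| = √6 ℏ ≈ 2.449ℏ; Σ(L_z)² = 10 ℏ²

For a d orbital, l = 2.
cos θ_min = 2/√6, so θ_min ≈ 35.26°.
|L| = ℏ√(2·3) = √6 ℏ ≈ 2.449ℏ.
Σ m_l² = 10, so Σ(L_z)² = 10 ℏ².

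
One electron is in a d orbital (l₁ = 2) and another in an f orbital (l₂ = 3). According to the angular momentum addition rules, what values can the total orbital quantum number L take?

Angular momentum addition gives L = |l₁ − l₂|, …, l₁ + l₂.
L ∈ {1, 2, 3, 4, 5}.

L = 1, 2, 3, 4, 5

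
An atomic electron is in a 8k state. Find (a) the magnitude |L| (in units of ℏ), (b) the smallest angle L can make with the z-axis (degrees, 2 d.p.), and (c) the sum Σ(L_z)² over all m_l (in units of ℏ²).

|L| = 2√14 ℏ ≈ 7.483ℏ; θ_min ≈ 20.70°; Σ(L_z)² = 280 ℏ²

For 8k, l = 7.
|L| = ℏ√(7·8) = 2√14 ℏ ≈ 7.483ℏ.
cos θ_min = 7/√56, so θ_min ≈ 20.70°.
Σ m_l² = 280, so Σ(L_z)² = 280 ℏ².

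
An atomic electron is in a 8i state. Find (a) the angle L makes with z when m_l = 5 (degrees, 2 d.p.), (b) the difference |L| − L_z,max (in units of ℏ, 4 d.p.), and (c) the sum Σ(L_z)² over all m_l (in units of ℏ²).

The 8i subshell has l = 6.
For m_l = 5: cos θ = 5/√42, θ ≈ 39.51°.
|L| − L_z,max = (√42 − 6)ℏ ≈ 0.4807ℏ.
Σ m_l² = 182, so Σ(L_z)² = 182 ℏ².

θ(m_l=5) ≈ 39.51°; |L|−L_z,max ≈ 0.4807ℏ; Σ(L_z)² = 182 ℏ²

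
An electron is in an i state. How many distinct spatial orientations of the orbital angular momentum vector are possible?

The letter i corresponds to l = 6.
The number of m_l values is 2l + 1 = 2·6 + 1 = 13.

13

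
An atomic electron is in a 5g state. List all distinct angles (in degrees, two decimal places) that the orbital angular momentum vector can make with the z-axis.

For 5g, l = 4.
|L| = √(l(l+1)) ℏ = 2√5 ℏ.
cos θ = m_l/√20 for each m_l ∈ {-4, -3, -2, -1, 0, 1, 2, 3, 4}.

θ ∈ {26.57°, 47.87°, 63.43°, 77.08°, 90.00°, 102.92°, 116.57°, 132.13°, 153.43°}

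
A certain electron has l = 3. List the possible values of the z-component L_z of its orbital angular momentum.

L_z = m_l ℏ with m_l ranging from −l to +l in integer steps.
For l = 3: m_l ∈ {-3, -2, -1, 0, 1, 2, 3}.

L_z ∈ {−3ℏ, −2ℏ, −ℏ, 0, ℏ, 2ℏ, 3ℏ}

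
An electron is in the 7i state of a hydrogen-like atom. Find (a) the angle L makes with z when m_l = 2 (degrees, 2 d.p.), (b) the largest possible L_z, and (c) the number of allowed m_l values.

For 7i, l = 6.
For m_l = 2: cos θ = 2/√42, θ ≈ 72.02°.
L_z,max = lℏ = 6ℏ.
There are 2l+1 = 13 values of m_l.

θ(m_l=2) ≈ 72.02°; L_z,max = 6ℏ; 13 values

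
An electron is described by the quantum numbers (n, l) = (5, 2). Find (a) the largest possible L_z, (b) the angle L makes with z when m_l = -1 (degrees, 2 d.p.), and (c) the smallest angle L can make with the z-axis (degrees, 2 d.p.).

L_z,max = 2ℏ; θ(m_l=-1) ≈ 114.09°; θ_min ≈ 35.26°

L_z,max = lℏ = 2ℏ.
For m_l = -1: cos θ = -1/√6, θ ≈ 114.09°.
cos θ_min = 2/√6, so θ_min ≈ 35.26°.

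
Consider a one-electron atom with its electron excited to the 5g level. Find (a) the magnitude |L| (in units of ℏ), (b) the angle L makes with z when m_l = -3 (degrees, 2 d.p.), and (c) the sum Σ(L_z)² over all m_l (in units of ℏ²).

The 5g level has l = 4.
|L| = ℏ√(4·5) = 2√5 ℏ ≈ 4.472ℏ.
For m_l = -3: cos θ = -3/√20, θ ≈ 132.13°.
Σ m_l² = 60, so Σ(L_z)² = 60 ℏ².

|L| = 2√5 ℏ ≈ 4.472ℏ; θ(m_l=-3) ≈ 132.13°; Σ(L_z)² = 60 ℏ²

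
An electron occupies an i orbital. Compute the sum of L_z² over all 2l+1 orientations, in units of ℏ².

Σ(L_z)² = 182 ℏ²

The letter i corresponds to l = 6.
The allowed m_l values are -6, -5, -4, -3, -2, -1, 0, 1, 2, 3, 4, 5, 6.
Σ m_l² = 2·(1 + 4 + 9 + 16 + 25 + 36) = 182.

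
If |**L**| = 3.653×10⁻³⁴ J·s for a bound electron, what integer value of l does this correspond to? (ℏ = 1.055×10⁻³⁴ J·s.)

l = 3

In units of ℏ, |L| ≈ 3.463.
l(l+1) ≈ 3.463² ≈ 11.99, so l = 3.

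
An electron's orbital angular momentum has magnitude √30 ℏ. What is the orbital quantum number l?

l = 5

(|L|/ℏ)² = l(l+1) = 30.
The positive root is l = 5.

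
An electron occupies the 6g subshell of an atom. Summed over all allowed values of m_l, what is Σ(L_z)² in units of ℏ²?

6g means n = 6, l = 4.
m_l ∈ {-4, -3, -2, -1, 0, 1, 2, 3, 4}.
Σ m_l² = l(l+1)(2l+1)/3 = 4·5·9/3 = 60.

Σ(L_z)² = 60 ℏ²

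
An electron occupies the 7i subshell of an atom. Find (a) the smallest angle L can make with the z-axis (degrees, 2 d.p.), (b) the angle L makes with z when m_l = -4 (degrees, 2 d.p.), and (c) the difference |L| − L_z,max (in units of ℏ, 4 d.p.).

θ_min ≈ 22.21°; θ(m_l=-4) ≈ 128.11°; |L|−L_z,max ≈ 0.4807ℏ

7i means n = 7, l = 6.
cos θ_min = 6/√42, so θ_min ≈ 22.21°.
For m_l = -4: cos θ = -4/√42, θ ≈ 128.11°.
|L| − L_z,max = (√42 − 6)ℏ ≈ 0.4807ℏ.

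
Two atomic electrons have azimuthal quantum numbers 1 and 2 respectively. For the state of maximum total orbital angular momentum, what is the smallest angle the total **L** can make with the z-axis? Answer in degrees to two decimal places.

θ_min ≈ 30.00°

By the triangle rule, |l₁ − l₂| ≤ L ≤ l₁ + l₂.
Allowed values: L = 1, 2, 3.
The maximum is L = 3, with |L_tot| = ℏ√(3·4) = 2√3 ℏ.
The minimum angle with z is arccos(3/√12) ≈ 30.00°.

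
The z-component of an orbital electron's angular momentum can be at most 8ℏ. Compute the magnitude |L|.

|L| = 6√2 ℏ ≈ 8.485ℏ

Since max m_l = l, l = 8.
|L| = ℏ√(l(l+1)) = 6√2 ℏ.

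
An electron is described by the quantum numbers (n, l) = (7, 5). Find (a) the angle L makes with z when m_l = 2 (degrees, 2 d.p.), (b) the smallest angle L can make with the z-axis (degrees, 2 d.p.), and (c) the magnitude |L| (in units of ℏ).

For m_l = 2: cos θ = 2/√30, θ ≈ 68.58°.
cos θ_min = 5/√30, so θ_min ≈ 24.09°.
|L| = ℏ√(5·6) = √30 ℏ ≈ 5.477ℏ.

θ(m_l=2) ≈ 68.58°; θ_min ≈ 24.09°; |L| = √30 ℏ ≈ 5.477ℏ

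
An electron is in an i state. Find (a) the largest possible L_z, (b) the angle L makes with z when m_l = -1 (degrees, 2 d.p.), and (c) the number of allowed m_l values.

L_z,max = 6ℏ; θ(m_l=-1) ≈ 98.88°; 13 values

The letter i corresponds to l = 6.
L_z,max = lℏ = 6ℏ.
For m_l = -1: cos θ = -1/√42, θ ≈ 98.88°.
There are 2l+1 = 13 values of m_l.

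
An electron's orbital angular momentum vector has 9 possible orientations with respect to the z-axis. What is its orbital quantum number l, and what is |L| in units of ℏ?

9 = 2l + 1, so l = (9−1)/2 = 4.
Then |L| = √(l(l+1)) ℏ = 2√5 ℏ.

l = 4, |L| = 2√5 ℏ ≈ 4.472ℏ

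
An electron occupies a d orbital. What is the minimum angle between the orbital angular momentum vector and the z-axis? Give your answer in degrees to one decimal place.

θ_min ≈ 35.3°

D corresponds to l = 2.
|L| = ℏ√(l(l+1)) = √6 ℏ.
The smallest angle corresponds to the largest L_z, i.e. m_l = l = 2, giving L_z = 2ℏ.
cos θ_min = 2/√6, so θ_min ≈ 35.3°.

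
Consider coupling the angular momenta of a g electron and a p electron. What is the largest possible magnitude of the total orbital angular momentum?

By the triangle rule, |l₁ − l₂| ≤ L ≤ l₁ + l₂.
So L can be 3, 4, 5.
The largest magnitude corresponds to L = 5: |L_tot| = ℏ√(5·6) = √30 ℏ.

|L_tot|_max = √30 ℏ ≈ 5.477ℏ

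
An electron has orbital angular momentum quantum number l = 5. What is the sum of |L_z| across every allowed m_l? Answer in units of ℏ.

The allowed m_l values are -5, -4, -3, -2, -1, 0, 1, 2, 3, 4, 5.
Σ|m_l| = l(l+1) = 30.

Σ|L_z| = 30 ℏ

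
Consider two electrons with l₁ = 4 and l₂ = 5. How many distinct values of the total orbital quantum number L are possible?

9

The total orbital quantum number L ranges from |l₁ − l₂| to l₁ + l₂ in integer steps.
So L can be 1, 2, 3, 4, 5, 6, 7, 8, 9.
That is 9 values.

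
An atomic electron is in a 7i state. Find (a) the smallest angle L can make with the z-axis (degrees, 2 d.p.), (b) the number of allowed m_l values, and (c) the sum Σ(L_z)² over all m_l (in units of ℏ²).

θ_min ≈ 22.21°; 13 values; Σ(L_z)² = 182 ℏ²

For 7i, l = 6.
cos θ_min = 6/√42, so θ_min ≈ 22.21°.
There are 2l+1 = 13 values of m_l.
Σ m_l² = 182, so Σ(L_z)² = 182 ℏ².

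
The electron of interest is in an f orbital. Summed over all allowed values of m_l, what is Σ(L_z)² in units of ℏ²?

Σ(L_z)² = 28 ℏ²

The letter f corresponds to l = 3.
m_l runs from −3 to 3, i.e. {-3, -2, -1, 0, 1, 2, 3}.
Σ m_l² = l(l+1)(2l+1)/3 = 3·4·7/3 = 28.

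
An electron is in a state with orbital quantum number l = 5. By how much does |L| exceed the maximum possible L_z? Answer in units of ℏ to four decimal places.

|L| = √30 ℏ ≈ 5.4772ℏ, while L_z,max = lℏ = 5ℏ.
The difference is (√30 − 5)ℏ ≈ 0.4772ℏ.

|L| − L_z,max ≈ 0.4772ℏ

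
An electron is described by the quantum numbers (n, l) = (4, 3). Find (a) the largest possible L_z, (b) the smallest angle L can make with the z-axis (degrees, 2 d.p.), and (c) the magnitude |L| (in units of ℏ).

L_z,max = 3ℏ; θ_min ≈ 30.00°; |L| = 2√3 ℏ ≈ 3.464ℏ

L_z,max = lℏ = 3ℏ.
cos θ_min = 3/√12, so θ_min ≈ 30.00°.
|L| = ℏ√(3·4) = 2√3 ℏ ≈ 3.464ℏ.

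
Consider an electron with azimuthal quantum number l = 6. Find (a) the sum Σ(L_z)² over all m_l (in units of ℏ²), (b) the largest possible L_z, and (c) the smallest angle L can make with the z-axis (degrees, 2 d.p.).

Σ(L_z)² = 182 ℏ²; L_z,max = 6ℏ; θ_min ≈ 22.21°

Σ m_l² = 182, so Σ(L_z)² = 182 ℏ².
L_z,max = lℏ = 6ℏ.
cos θ_min = 6/√42, so θ_min ≈ 22.21°.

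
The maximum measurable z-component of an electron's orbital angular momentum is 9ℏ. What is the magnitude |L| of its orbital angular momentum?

|L| = 3√10 ℏ ≈ 9.487ℏ

Since max m_l = l, l = 9.
|L| = ℏ√(l(l+1)) = 3√10 ℏ.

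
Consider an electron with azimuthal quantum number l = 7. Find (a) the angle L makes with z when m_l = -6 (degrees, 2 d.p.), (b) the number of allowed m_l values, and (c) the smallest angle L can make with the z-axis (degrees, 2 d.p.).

For m_l = -6: cos θ = -6/√56, θ ≈ 143.30°.
There are 2l+1 = 15 values of m_l.
cos θ_min = 7/√56, so θ_min ≈ 20.70°.

θ(m_l=-6) ≈ 143.30°; 15 values; θ_min ≈ 20.70°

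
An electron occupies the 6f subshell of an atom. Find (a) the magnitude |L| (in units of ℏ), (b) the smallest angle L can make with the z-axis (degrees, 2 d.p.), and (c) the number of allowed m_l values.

|L| = 2√3 ℏ ≈ 3.464ℏ; θ_min ≈ 30.00°; 7 values

For 6f, l = 3.
|L| = ℏ√(3·4) = 2√3 ℏ ≈ 3.464ℏ.
cos θ_min = 3/√12, so θ_min ≈ 30.00°.
There are 2l+1 = 7 values of m_l.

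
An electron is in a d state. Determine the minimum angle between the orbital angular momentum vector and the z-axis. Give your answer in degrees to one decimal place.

θ_min ≈ 35.3°

A d state has l = 2.
|L| = √(l(l+1)) ℏ = √6 ℏ.
The smallest angle corresponds to the largest L_z, i.e. m_l = l = 2, giving L_z = 2ℏ.
cos θ_min = 2/√6, so θ_min ≈ 35.3°.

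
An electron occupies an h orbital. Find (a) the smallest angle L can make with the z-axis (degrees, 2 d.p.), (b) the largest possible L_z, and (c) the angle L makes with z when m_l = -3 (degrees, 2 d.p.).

θ_min ≈ 24.09°; L_z,max = 5ℏ; θ(m_l=-3) ≈ 123.21°

H corresponds to l = 5.
cos θ_min = 5/√30, so θ_min ≈ 24.09°.
L_z,max = lℏ = 5ℏ.
For m_l = -3: cos θ = -3/√30, θ ≈ 123.21°.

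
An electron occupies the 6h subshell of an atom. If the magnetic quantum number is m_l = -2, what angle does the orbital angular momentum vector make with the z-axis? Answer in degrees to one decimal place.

θ ≈ 111.4°

6h means n = 6, l = 5.
|L| = ℏ√(l(l+1)) = √30 ℏ.
L_z = m_l ℏ = −2ℏ.
cos θ = L_z/|L| = -2/√30, so θ ≈ 111.4°.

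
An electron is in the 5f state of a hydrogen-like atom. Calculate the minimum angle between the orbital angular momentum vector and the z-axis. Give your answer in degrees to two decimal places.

θ_min ≈ 30.00°

The 5f subshell has l = 3.
|L|² = l(l+1)ℏ² = 12ℏ², so |L| = 2√3 ℏ.
The smallest angle corresponds to the largest L_z, i.e. m_l = l = 3, giving L_z = 3ℏ.
cos θ_min = 3/√12, so θ_min ≈ 30.00°.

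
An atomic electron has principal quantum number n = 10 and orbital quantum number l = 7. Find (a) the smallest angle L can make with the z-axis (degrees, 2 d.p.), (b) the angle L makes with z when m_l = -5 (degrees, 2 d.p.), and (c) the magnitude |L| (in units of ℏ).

cos θ_min = 7/√56, so θ_min ≈ 20.70°.
For m_l = -5: cos θ = -5/√56, θ ≈ 131.92°.
|L| = ℏ√(7·8) = 2√14 ℏ ≈ 7.483ℏ.

θ_min ≈ 20.70°; θ(m_l=-5) ≈ 131.92°; |L| = 2√14 ℏ ≈ 7.483ℏ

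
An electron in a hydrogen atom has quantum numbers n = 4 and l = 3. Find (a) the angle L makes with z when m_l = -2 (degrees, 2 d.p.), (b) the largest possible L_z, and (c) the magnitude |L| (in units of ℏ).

θ(m_l=-2) ≈ 125.26°; L_z,max = 3ℏ; |L| = 2√3 ℏ ≈ 3.464ℏ

For m_l = -2: cos θ = -2/√12, θ ≈ 125.26°.
L_z,max = lℏ = 3ℏ.
|L| = ℏ√(3·4) = 2√3 ℏ ≈ 3.464ℏ.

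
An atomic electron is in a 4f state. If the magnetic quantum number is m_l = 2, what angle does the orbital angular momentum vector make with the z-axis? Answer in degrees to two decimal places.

θ ≈ 54.74°

The 4f subshell has l = 3.
|L| = ℏ√(l(l+1)) = 2√3 ℏ.
L_z = m_l ℏ = 2ℏ.
cos θ = L_z/|L| = 2/√12, so θ ≈ 54.74°.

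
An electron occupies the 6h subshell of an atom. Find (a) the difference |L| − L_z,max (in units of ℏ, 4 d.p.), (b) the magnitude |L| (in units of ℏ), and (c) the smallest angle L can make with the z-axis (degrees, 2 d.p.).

|L|−L_z,max ≈ 0.4772ℏ; |L| = √30 ℏ ≈ 5.477ℏ; θ_min ≈ 24.09°

6h means n = 6, l = 5.
|L| − L_z,max = (√30 − 5)ℏ ≈ 0.4772ℏ.
|L| = ℏ√(5·6) = √30 ℏ ≈ 5.477ℏ.
cos θ_min = 5/√30, so θ_min ≈ 24.09°.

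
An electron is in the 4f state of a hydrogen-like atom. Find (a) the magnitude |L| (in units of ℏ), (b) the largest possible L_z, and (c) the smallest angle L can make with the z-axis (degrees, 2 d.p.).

For 4f, l = 3.
|L| = ℏ√(3·4) = 2√3 ℏ ≈ 3.464ℏ.
L_z,max = lℏ = 3ℏ.
cos θ_min = 3/√12, so θ_min ≈ 30.00°.

|L| = 2√3 ℏ ≈ 3.464ℏ; L_z,max = 3ℏ; θ_min ≈ 30.00°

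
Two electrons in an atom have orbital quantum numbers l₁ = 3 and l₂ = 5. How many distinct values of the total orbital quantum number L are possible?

7

The total orbital quantum number L ranges from |l₁ − l₂| to l₁ + l₂ in integer steps.
Allowed values: L = 2, 3, 4, 5, 6, 7, 8.
That is 7 values.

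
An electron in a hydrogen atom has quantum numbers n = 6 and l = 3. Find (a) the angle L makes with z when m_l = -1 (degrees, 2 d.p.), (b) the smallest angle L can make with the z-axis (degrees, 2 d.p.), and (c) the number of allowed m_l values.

θ(m_l=-1) ≈ 106.78°; θ_min ≈ 30.00°; 7 values

For m_l = -1: cos θ = -1/√12, θ ≈ 106.78°.
cos θ_min = 3/√12, so θ_min ≈ 30.00°.
There are 2l+1 = 7 values of m_l.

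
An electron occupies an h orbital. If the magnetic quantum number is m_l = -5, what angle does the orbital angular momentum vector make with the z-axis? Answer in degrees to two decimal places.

θ ≈ 155.91°

For an h orbital, l = 5.
|L| = ℏ√(l(l+1)) = √30 ℏ.
L_z = m_l ℏ = −5ℏ.
cos θ = L_z/|L| = -5/√30, so θ ≈ 155.91°.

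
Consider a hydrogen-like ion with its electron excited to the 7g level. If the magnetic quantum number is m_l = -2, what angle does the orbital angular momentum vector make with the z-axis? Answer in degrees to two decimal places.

θ ≈ 116.57°

The 7g level has l = 4.
|L|² = l(l+1)ℏ² = 20ℏ², so |L| = 2√5 ℏ.
L_z = m_l ℏ = −2ℏ.
cos θ = L_z/|L| = -2/√20, so θ ≈ 116.57°.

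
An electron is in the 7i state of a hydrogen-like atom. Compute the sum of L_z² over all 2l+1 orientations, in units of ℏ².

The 7i subshell has l = 6.
m_l runs from −6 to 6, i.e. {-6, -5, -4, -3, -2, -1, 0, 1, 2, 3, 4, 5, 6}.
Σ m_l² = 2·(1 + 4 + 9 + 16 + 25 + 36) = 182.

Σ(L_z)² = 182 ℏ²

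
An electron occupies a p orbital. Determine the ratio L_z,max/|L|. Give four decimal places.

A p state has l = 1.
|L| = √2 ℏ ≈ 1.4142ℏ, while L_z,max = lℏ = 1ℏ.
L_z,max/|L| = 1/√2 = 0.7071.

L_z,max/|L| = 0.7071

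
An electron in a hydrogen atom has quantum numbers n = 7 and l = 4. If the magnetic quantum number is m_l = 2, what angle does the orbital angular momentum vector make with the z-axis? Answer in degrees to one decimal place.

|L| = ℏ√(l(l+1)) = 2√5 ℏ.
L_z = m_l ℏ = 2ℏ.
cos θ = L_z/|L| = 2/√20, so θ ≈ 63.4°.

θ ≈ 63.4°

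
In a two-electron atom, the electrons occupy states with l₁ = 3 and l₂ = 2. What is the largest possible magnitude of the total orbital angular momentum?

The total orbital quantum number L ranges from |l₁ − l₂| to l₁ + l₂ in integer steps.
So L can be 1, 2, 3, 4, 5.
The largest magnitude corresponds to L = 5: |L_tot| = ℏ√(5·6) = √30 ℏ.

|L_tot|_max = √30 ℏ ≈ 5.477ℏ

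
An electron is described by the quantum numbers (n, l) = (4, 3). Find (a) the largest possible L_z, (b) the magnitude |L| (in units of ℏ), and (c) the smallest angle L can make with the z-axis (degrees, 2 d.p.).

L_z,max = lℏ = 3ℏ.
|L| = ℏ√(3·4) = 2√3 ℏ ≈ 3.464ℏ.
cos θ_min = 3/√12, so θ_min ≈ 30.00°.

L_z,max = 3ℏ; |L| = 2√3 ℏ ≈ 3.464ℏ; θ_min ≈ 30.00°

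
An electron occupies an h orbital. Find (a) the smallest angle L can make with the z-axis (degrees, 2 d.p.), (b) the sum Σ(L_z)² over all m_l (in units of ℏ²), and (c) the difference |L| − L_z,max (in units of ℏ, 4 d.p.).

The letter h corresponds to l = 5.
cos θ_min = 5/√30, so θ_min ≈ 24.09°.
Σ m_l² = 110, so Σ(L_z)² = 110 ℏ².
|L| − L_z,max = (√30 − 5)ℏ ≈ 0.4772ℏ.

θ_min ≈ 24.09°; Σ(L_z)² = 110 ℏ²; |L|−L_z,max ≈ 0.4772ℏ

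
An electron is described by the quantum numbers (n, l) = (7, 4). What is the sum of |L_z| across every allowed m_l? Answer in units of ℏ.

Σ|L_z| = 20 ℏ

m_l ∈ {-4, -3, -2, -1, 0, 1, 2, 3, 4}.
Σ|m_l| = 2·4(4+1)/2 = 20.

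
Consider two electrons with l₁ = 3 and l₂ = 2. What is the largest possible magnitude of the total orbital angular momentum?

|L_tot|_max = √30 ℏ ≈ 5.477ℏ

By the triangle rule, |l₁ − l₂| ≤ L ≤ l₁ + l₂.
Allowed values: L = 1, 2, 3, 4, 5.
The largest magnitude corresponds to L = 5: |L_tot| = ℏ√(5·6) = √30 ℏ.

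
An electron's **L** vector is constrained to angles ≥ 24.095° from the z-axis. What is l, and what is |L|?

l = 5, |L| = √30 ℏ ≈ 5.477ℏ

At minimum angle, m_l = l, so cos θ = l/√(l(l+1)); cos²θ = l/(l+1) = 0.8333.
Thus l = 0.8333/(1 − 0.8333) ≈ 5.
Then |L| = ℏ√(5·6) = √30 ℏ.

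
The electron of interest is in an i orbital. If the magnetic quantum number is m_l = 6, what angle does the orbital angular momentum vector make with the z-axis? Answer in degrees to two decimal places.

The letter i corresponds to l = 6.
|L| = √(l(l+1)) ℏ = √42 ℏ.
L_z = m_l ℏ = 6ℏ.
cos θ = L_z/|L| = 6/√42, so θ ≈ 22.21°.

θ ≈ 22.21°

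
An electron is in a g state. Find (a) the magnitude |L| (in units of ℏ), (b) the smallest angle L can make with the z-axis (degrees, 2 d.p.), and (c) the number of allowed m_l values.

|L| = 2√5 ℏ ≈ 4.472ℏ; θ_min ≈ 26.57°; 9 values

A g state has l = 4.
|L| = ℏ√(4·5) = 2√5 ℏ ≈ 4.472ℏ.
cos θ_min = 4/√20, so θ_min ≈ 26.57°.
There are 2l+1 = 9 values of m_l.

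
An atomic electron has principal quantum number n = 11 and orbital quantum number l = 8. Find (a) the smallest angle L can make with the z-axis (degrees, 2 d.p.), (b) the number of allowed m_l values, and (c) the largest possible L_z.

θ_min ≈ 19.47°; 17 values; L_z,max = 8ℏ

cos θ_min = 8/√72, so θ_min ≈ 19.47°.
There are 2l+1 = 17 values of m_l.
L_z,max = lℏ = 8ℏ.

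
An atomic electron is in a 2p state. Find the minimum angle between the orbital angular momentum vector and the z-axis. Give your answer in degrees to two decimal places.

2p means n = 2, l = 1.
|L| = √(l(l+1)) ℏ = √2 ℏ.
The smallest angle corresponds to the largest L_z, i.e. m_l = l = 1, giving L_z = 1ℏ.
cos θ_min = 1/√2, so θ_min ≈ 45.00°.

θ_min ≈ 45.00°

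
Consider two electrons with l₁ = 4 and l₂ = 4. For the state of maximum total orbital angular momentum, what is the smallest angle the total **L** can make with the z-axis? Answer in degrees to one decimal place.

Angular momentum addition gives L = |l₁ − l₂|, …, l₁ + l₂.
Allowed values: L = 0, 1, 2, 3, 4, 5, 6, 7, 8.
The maximum is L = 8, with |L_tot| = ℏ√(8·9) = 6√2 ℏ.
The minimum angle with z is arccos(8/√72) ≈ 19.5°.

θ_min ≈ 19.5°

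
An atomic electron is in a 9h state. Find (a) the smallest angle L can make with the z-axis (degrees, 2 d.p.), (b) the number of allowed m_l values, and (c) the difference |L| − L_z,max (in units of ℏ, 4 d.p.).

For 9h, l = 5.
cos θ_min = 5/√30, so θ_min ≈ 24.09°.
There are 2l+1 = 11 values of m_l.
|L| − L_z,max = (√30 − 5)ℏ ≈ 0.4772ℏ.

θ_min ≈ 24.09°; 11 values; |L|−L_z,max ≈ 0.4772ℏ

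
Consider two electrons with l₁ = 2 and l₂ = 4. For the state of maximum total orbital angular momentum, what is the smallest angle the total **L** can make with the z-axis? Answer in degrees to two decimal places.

θ_min ≈ 22.21°

L runs from |2 − 4| = 2 to 2 + 4 = 6.
L ∈ {2, 3, 4, 5, 6}.
The maximum is L = 6, with |L_tot| = ℏ√(6·7) = √42 ℏ.
The minimum angle with z is arccos(6/√42) ≈ 22.21°.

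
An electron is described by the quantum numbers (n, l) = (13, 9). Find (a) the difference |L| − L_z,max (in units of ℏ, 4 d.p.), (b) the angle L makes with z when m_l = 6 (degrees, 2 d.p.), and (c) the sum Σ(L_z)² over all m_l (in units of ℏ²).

|L| − L_z,max = (3√10 − 9)ℏ ≈ 0.4868ℏ.
For m_l = 6: cos θ = 6/√90, θ ≈ 50.77°.
Σ m_l² = 570, so Σ(L_z)² = 570 ℏ².

|L|−L_z,max ≈ 0.4868ℏ; θ(m_l=6) ≈ 50.77°; Σ(L_z)² = 570 ℏ²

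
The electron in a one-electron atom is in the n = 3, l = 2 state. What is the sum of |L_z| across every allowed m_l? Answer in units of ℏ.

The allowed m_l values are -2, -1, 0, 1, 2.
Σ|m_l| = l(l+1) = 6.

Σ|L_z| = 6 ℏ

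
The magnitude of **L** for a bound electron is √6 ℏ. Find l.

Since |L|² = l(l+1)ℏ², l(l+1) = 6.
The positive root is l = 2.

l = 2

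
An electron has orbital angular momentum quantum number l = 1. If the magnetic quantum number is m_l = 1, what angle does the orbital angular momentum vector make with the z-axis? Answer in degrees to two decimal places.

|L|² = l(l+1)ℏ² = 2ℏ², so |L| = √2 ℏ.
L_z = m_l ℏ = 1ℏ.
cos θ = L_z/|L| = 1/√2, so θ ≈ 45.00°.

θ ≈ 45.00°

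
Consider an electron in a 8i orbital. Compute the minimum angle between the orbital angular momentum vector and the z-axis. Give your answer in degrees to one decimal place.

The 8i subshell has l = 6.
|L|² = l(l+1)ℏ² = 42ℏ², so |L| = √42 ℏ.
The smallest angle corresponds to the largest L_z, i.e. m_l = l = 6, giving L_z = 6ℏ.
cos θ_min = 6/√42, so θ_min ≈ 22.2°.

θ_min ≈ 22.2°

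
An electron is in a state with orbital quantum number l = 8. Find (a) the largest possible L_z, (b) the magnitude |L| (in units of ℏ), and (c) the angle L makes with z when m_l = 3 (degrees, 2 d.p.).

L_z,max = 8ℏ; |L| = 6√2 ℏ ≈ 8.485ℏ; θ(m_l=3) ≈ 69.30°

L_z,max = lℏ = 8ℏ.
|L| = ℏ√(8·9) = 6√2 ℏ ≈ 8.485ℏ.
For m_l = 3: cos θ = 3/√72, θ ≈ 69.30°.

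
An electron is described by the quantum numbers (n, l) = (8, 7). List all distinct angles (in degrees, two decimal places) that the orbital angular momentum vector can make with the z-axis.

θ ∈ {20.70°, 36.70°, 48.08°, 57.69°, 66.37°, 74.50°, 82.32°, 90.00°, 97.68°, 105.50°, 113.63°, 122.31°, 131.92°, 143.30°, 159.30°}

|L|² = l(l+1)ℏ² = 56ℏ², so |L| = 2√14 ℏ.
cos θ = m_l/√56 for each m_l ∈ {-7, -6, -5, -4, -3, -2, -1, 0, 1, 2, 3, 4, 5, 6, 7}.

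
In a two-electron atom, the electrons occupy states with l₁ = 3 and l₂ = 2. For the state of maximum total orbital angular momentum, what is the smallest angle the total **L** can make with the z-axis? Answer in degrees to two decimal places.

θ_min ≈ 24.09°

The total orbital quantum number L ranges from |l₁ − l₂| to l₁ + l₂ in integer steps.
Allowed values: L = 1, 2, 3, 4, 5.
The maximum is L = 5, with |L_tot| = ℏ√(5·6) = √30 ℏ.
The minimum angle with z is arccos(5/√30) ≈ 24.09°.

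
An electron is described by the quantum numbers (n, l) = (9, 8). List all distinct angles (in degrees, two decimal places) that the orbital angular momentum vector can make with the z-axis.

θ ∈ {19.47°, 34.42°, 45.00°, 53.90°, 61.87°, 69.30°, 76.37°, 83.23°, 90.00°, 96.77°, 103.63°, 110.70°, 118.13°, 126.10°, 135.00°, 145.58°, 160.53°}

|L|² = l(l+1)ℏ² = 72ℏ², so |L| = 6√2 ℏ.
cos θ = m_l/√72 for each m_l ∈ {-8, -7, -6, -5, -4, -3, -2, -1, 0, 1, 2, 3, 4, 5, 6, 7, 8}.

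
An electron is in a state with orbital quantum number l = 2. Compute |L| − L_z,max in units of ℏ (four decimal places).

|L| − L_z,max ≈ 0.4495ℏ

|L| = √6 ℏ ≈ 2.4495ℏ, while L_z,max = lℏ = 2ℏ.
The difference is (√6 − 2)ℏ ≈ 0.4495ℏ.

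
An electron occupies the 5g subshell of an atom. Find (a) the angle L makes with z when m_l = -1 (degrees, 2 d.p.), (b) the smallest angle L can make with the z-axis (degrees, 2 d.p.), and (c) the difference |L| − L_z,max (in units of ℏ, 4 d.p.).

θ(m_l=-1) ≈ 102.92°; θ_min ≈ 26.57°; |L|−L_z,max ≈ 0.4721ℏ

The 5g subshell has l = 4.
For m_l = -1: cos θ = -1/√20, θ ≈ 102.92°.
cos θ_min = 4/√20, so θ_min ≈ 26.57°.
|L| − L_z,max = (2√5 − 4)ℏ ≈ 0.4721ℏ.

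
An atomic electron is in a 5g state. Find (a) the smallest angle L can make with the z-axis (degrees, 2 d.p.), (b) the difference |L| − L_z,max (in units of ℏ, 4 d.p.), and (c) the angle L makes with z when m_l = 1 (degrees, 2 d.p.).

For 5g, l = 4.
cos θ_min = 4/√20, so θ_min ≈ 26.57°.
|L| − L_z,max = (2√5 − 4)ℏ ≈ 0.4721ℏ.
For m_l = 1: cos θ = 1/√20, θ ≈ 77.08°.

θ_min ≈ 26.57°; |L|−L_z,max ≈ 0.4721ℏ; θ(m_l=1) ≈ 77.08°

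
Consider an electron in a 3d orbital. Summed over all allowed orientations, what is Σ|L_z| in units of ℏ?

3d means n = 3, l = 2.
The allowed m_l values are -2, -1, 0, 1, 2.
Σ|m_l| = 2(1+2+…+2) = 6.

Σ|L_z| = 6 ℏ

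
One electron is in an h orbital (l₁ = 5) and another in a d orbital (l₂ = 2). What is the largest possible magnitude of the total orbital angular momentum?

|L_tot|_max = 2√14 ℏ ≈ 7.483ℏ

The total orbital quantum number L ranges from |l₁ − l₂| to l₁ + l₂ in integer steps.
L ∈ {3, 4, 5, 6, 7}.
The largest magnitude corresponds to L = 7: |L_tot| = ℏ√(7·8) = 2√14 ℏ.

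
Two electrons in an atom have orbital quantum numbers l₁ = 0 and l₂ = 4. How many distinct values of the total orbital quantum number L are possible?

Angular momentum addition gives L = |l₁ − l₂|, …, l₁ + l₂.
Allowed values: L = 4.
That is 1 value.

1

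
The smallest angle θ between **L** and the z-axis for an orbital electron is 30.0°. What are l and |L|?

l = 3, |L| = 2√3 ℏ ≈ 3.464ℏ

cos θ_min = l/√(l(l+1)) = √(l/(l+1)), so l/(l+1) = cos²(30.0°) = 0.7500.
l = cos²θ/sin²θ ≈ 3.
Then |L| = ℏ√(3·4) = 2√3 ℏ.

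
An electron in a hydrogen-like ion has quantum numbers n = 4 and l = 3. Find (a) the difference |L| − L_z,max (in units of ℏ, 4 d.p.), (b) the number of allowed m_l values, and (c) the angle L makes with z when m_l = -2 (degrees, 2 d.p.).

|L|−L_z,max ≈ 0.4641ℏ; 7 values; θ(m_l=-2) ≈ 125.26°

|L| − L_z,max = (2√3 − 3)ℏ ≈ 0.4641ℏ.
There are 2l+1 = 7 values of m_l.
For m_l = -2: cos θ = -2/√12, θ ≈ 125.26°.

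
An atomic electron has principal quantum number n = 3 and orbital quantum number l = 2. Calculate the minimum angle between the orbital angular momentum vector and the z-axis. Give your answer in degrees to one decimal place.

θ_min ≈ 35.3°

|L|² = l(l+1)ℏ² = 6ℏ², so |L| = √6 ℏ.
The smallest angle corresponds to the largest L_z, i.e. m_l = l = 2, giving L_z = 2ℏ.
cos θ_min = 2/√6, so θ_min ≈ 35.3°.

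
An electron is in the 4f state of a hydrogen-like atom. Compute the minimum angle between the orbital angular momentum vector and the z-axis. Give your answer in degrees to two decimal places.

θ_min ≈ 30.00°

The 4f subshell has l = 3.
|L| = ℏ√(l(l+1)) = 2√3 ℏ.
The smallest angle corresponds to the largest L_z, i.e. m_l = l = 3, giving L_z = 3ℏ.
cos θ_min = 3/√12, so θ_min ≈ 30.00°.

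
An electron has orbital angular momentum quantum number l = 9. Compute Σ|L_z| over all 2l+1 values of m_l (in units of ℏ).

m_l ∈ {-9, -8, -7, -6, -5, -4, -3, -2, -1, 0, 1, 2, 3, 4, 5, 6, 7, 8, 9}.
Σ|m_l| = 2·9(9+1)/2 = 90.

Σ|L_z| = 90 ℏ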